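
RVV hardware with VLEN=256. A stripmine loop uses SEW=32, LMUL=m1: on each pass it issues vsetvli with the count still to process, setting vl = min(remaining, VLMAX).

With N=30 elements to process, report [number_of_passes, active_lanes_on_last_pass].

VLMAX = VLEN×LMUL/SEW = 256×1/32 = 8
iterations = ceil(30/8) = 4; final-pass vl = 6

[iterations, last_vl] = [4, 6]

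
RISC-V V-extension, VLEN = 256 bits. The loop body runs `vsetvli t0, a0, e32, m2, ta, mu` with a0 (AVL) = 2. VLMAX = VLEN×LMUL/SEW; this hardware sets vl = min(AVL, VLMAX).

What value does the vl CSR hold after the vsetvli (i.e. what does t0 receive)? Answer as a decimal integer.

vl = 2

lanes per group: 256·2/32 = 16
vl ← min(2, 16) = 2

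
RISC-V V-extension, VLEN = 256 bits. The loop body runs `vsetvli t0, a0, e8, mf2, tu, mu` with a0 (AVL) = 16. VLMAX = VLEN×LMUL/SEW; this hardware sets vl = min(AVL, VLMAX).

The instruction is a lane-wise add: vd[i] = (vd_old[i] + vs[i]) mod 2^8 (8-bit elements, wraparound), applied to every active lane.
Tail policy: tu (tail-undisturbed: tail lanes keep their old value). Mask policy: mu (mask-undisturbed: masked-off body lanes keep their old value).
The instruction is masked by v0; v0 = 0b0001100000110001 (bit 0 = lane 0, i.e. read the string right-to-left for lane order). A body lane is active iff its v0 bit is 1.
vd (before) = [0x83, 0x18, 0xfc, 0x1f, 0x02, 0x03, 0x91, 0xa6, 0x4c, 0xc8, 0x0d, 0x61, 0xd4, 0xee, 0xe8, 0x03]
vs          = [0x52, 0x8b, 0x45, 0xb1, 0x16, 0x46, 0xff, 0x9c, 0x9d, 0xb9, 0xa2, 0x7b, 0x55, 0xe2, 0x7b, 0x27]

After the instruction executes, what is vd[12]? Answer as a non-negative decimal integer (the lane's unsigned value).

vd[12] = 41

VLMAX = (256 × 1/2) / 8 = 16 lanes
vl = min(AVL, VLMAX) = min(16, 16) = 16
lane  0: add(0x83,0x52) ⇒ 0xd5
lane  1: mask-off/keep ⇒ 0x18
lane  2: mask-off/keep ⇒ 0xfc
lane  3: mask-off/keep ⇒ 0x1f
lane  4: add(0x02,0x16) ⇒ 0x18
lane  5: add(0x03,0x46) ⇒ 0x49
lane  6: mask-off/keep ⇒ 0x91
lane  7: mask-off/keep ⇒ 0xa6
lane  8: mask-off/keep ⇒ 0x4c
lane  9: mask-off/keep ⇒ 0xc8
lane 10: mask-off/keep ⇒ 0x0d
lane 11: add(0x61,0x7b) ⇒ 0xdc
lane 12: add(0xd4,0x55) ⇒ 0x29
lane 13: mask-off/keep ⇒ 0xee
lane 14: mask-off/keep ⇒ 0xe8
lane 15: mask-off/keep ⇒ 0x03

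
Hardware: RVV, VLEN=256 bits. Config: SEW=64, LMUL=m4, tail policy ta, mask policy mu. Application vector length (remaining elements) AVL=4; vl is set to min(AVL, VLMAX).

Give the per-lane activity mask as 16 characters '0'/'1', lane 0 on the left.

VLMAX = (256 × 4) / 64 = 16 lanes
vl = min(AVL, VLMAX) = min(4, 16) = 4
bits (lane 0 leftmost): 1111000000000000

predicate = 1111000000000000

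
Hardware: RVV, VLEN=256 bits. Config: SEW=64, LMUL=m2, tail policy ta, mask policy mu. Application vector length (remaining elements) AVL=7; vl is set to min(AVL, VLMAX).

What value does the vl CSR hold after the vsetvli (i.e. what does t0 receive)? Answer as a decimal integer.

VLMAX = (256 × 2) / 64 = 8 lanes
vl = min(AVL, VLMAX) = min(7, 8) = 7

vl = 7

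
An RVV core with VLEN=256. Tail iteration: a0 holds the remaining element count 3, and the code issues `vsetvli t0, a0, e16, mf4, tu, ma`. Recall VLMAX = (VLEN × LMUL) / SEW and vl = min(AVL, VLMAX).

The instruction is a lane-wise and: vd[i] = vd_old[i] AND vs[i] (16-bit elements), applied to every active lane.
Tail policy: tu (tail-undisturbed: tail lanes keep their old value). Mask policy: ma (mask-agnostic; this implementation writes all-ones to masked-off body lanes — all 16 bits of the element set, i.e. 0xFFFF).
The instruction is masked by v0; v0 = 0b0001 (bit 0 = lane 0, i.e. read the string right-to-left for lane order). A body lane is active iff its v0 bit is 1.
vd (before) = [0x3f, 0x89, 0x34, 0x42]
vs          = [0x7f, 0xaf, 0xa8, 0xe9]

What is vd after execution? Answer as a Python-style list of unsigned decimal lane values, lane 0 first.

vd = [63, 65535, 65535, 66]

lanes per group: 256·1/4/16 = 4
AVL=3 ≤ VLMAX=4, so vl = 3
  i=0: and(0x3f,0x7f) → 63
  i=1: mask-off/ones → 65535
  i=2: mask-off/ones → 65535
  i=3: tail/keep → 66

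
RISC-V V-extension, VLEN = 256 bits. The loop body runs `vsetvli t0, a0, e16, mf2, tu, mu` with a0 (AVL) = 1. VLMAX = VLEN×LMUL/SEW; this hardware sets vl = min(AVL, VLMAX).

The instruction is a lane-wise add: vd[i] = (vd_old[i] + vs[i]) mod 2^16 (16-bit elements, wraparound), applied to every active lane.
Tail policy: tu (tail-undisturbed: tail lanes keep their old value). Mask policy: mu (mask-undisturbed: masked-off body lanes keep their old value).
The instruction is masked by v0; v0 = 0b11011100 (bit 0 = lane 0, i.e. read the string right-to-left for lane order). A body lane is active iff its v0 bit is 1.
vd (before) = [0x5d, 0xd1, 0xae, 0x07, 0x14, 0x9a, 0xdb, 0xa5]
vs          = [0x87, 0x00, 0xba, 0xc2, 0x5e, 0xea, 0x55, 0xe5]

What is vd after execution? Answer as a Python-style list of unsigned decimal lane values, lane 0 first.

VLMAX = (256 × 1/2) / 16 = 8 lanes
AVL=1 ≤ VLMAX=8, so vl = 1
[0] mask-off/keep = 0x5d
[1] tail/keep = 0xd1
[2] tail/keep = 0xae
[3] tail/keep = 0x07
[4] tail/keep = 0x14
[5] tail/keep = 0x9a
[6] tail/keep = 0xdb
[7] tail/keep = 0xa5

vd = [93, 209, 174, 7, 20, 154, 219, 165]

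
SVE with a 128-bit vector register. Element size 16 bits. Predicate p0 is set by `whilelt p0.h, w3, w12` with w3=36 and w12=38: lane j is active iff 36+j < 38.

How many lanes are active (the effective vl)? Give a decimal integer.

vl = 2

lane count: 128 div 16 = 8
p0[j] = (36+j < 38); true for j=0..1 → 2 lanes set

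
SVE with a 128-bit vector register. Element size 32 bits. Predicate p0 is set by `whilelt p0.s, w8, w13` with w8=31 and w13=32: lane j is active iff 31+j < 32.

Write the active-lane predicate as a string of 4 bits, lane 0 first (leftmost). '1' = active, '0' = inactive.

predicate = 1000

register lanes = 128/32 = 4
active while 31+j < 32, i.e. j ∈ [0,1) capped at 4 ⇒ 1
bits (lane 0 leftmost): 1000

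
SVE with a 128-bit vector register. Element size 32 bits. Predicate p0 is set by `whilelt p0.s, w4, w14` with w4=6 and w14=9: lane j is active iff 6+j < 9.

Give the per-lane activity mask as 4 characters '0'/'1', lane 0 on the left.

predicate = 1110

register lanes = 128/32 = 4
whilelt: lane j active iff 6+j < 9 → j < 3 → 3 active
bits (lane 0 leftmost): 1110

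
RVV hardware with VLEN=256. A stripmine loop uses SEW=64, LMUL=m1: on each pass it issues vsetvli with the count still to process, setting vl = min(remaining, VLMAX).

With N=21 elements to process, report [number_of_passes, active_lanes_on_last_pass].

[iterations, last_vl] = [6, 1]

VLMAX = (256 × 1) / 64 = 4 lanes
iterations = ceil(21/4) = 6; final-pass vl = 1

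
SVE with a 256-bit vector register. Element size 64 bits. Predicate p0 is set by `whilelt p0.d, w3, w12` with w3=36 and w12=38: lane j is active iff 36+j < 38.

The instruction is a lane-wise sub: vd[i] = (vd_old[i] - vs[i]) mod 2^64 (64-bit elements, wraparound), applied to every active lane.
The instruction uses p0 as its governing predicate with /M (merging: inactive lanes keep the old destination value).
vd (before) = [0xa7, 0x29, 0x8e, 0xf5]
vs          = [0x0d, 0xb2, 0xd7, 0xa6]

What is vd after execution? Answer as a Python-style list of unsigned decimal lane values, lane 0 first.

register lanes = 256/64 = 4
whilelt: lane j active iff 36+j < 38 → j < 2 → 2 active
  i=0: sub(0xa7,0x0d) → 154
  i=1: sub(0x29,0xb2) → 18446744073709551479
  i=2: tail/keep → 142
  i=3: tail/keep → 245

vd = [154, 18446744073709551479, 142, 245]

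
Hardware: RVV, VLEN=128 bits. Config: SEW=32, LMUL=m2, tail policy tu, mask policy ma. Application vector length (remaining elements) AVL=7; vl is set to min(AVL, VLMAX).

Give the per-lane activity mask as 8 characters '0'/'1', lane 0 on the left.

predicate = 11111110

lanes per group: 128·2/32 = 8
AVL=7 ≤ VLMAX=8, so vl = 7
bits (lane 0 leftmost): 11111110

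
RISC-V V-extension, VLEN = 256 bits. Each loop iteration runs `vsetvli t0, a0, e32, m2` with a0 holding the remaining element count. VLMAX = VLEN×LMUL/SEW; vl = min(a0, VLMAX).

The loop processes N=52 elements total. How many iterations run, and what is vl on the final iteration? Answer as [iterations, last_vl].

lanes per group: 256·2/32 = 16
52 elements at 16/iter → 4 passes, remainder 4 on the last

[iterations, last_vl] = [4, 4]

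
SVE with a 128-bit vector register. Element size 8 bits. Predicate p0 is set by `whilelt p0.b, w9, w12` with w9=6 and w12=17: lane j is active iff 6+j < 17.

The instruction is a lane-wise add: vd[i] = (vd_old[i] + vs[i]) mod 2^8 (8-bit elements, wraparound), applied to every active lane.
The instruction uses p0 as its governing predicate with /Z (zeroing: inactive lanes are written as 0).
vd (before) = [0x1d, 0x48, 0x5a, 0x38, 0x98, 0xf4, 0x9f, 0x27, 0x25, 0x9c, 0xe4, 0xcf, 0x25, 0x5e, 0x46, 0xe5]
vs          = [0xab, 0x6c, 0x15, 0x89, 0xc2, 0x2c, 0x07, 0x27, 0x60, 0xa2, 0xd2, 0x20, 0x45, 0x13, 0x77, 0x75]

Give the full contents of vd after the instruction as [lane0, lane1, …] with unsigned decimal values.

128-bit reg / 8-bit elem → 16 lanes
active while 6+j < 17, i.e. j ∈ [0,11) capped at 16 ⇒ 11
[0] add(0x1d,0xab) = 0xc8
[1] add(0x48,0x6c) = 0xb4
[2] add(0x5a,0x15) = 0x6f
[3] add(0x38,0x89) = 0xc1
[4] add(0x98,0xc2) = 0x5a
[5] add(0xf4,0x2c) = 0x20
[6] add(0x9f,0x07) = 0xa6
[7] add(0x27,0x27) = 0x4e
[8] add(0x25,0x60) = 0x85
[9] add(0x9c,0xa2) = 0x3e
[10] add(0xe4,0xd2) = 0xb6
[11] tail/zero = 0x00
[12] tail/zero = 0x00
[13] tail/zero = 0x00
[14] tail/zero = 0x00
[15] tail/zero = 0x00

vd = [200, 180, 111, 193, 90, 32, 166, 78, 133, 62, 182, 0, 0, 0, 0, 0]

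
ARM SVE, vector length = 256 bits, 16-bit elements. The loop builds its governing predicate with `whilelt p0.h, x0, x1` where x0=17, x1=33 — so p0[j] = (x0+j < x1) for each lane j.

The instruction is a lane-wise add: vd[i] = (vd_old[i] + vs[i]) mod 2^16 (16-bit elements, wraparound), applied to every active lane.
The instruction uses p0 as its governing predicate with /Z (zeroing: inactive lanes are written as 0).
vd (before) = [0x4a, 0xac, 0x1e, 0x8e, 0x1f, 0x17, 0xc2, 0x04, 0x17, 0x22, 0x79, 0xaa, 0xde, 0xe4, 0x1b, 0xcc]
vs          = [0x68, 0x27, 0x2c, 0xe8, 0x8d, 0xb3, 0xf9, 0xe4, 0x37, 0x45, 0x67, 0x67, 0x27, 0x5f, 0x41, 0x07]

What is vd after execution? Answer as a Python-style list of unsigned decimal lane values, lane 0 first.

register lanes = 256/16 = 16
whilelt: lane j active iff 17+j < 33 → j < 16 → 16 active
  i=0: add(0x4a,0x68) → 178
  i=1: add(0xac,0x27) → 211
  i=2: add(0x1e,0x2c) → 74
  i=3: add(0x8e,0xe8) → 374
  i=4: add(0x1f,0x8d) → 172
  i=5: add(0x17,0xb3) → 202
  i=6: add(0xc2,0xf9) → 443
  i=7: add(0x04,0xe4) → 232
  i=8: add(0x17,0x37) → 78
  i=9: add(0x22,0x45) → 103
  i=10: add(0x79,0x67) → 224
  i=11: add(0xaa,0x67) → 273
  i=12: add(0xde,0x27) → 261
  i=13: add(0xe4,0x5f) → 323
  i=14: add(0x1b,0x41) → 92
  i=15: add(0xcc,0x07) → 211

vd = [178, 211, 74, 374, 172, 202, 443, 232, 78, 103, 224, 273, 261, 323, 92, 211]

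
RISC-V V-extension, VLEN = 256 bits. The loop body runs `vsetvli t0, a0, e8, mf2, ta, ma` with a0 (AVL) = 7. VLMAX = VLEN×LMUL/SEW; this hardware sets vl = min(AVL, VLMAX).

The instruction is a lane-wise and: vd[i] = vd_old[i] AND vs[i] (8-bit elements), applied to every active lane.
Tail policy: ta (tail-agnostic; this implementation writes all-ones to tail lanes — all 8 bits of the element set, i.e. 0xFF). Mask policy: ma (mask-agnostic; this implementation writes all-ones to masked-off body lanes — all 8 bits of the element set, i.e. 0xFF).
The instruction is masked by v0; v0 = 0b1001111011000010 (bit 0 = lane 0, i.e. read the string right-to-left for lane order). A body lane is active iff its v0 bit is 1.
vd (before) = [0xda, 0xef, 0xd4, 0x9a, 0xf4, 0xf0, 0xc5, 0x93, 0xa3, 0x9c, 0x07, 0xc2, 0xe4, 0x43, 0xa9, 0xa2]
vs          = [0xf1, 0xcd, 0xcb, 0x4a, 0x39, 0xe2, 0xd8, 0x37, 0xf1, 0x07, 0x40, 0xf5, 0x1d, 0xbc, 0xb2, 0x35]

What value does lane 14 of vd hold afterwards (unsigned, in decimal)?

vd[14] = 255

VLMAX = (256 × 1/2) / 8 = 16 lanes
vl = min(AVL, VLMAX) = min(7, 16) = 7
vd[0] mask-off/ones -> 0xff
vd[1] and(0xef,0xcd) -> 0xcd
vd[2] mask-off/ones -> 0xff
vd[3] mask-off/ones -> 0xff
vd[4] mask-off/ones -> 0xff
vd[5] mask-off/ones -> 0xff
vd[6] and(0xc5,0xd8) -> 0xc0
vd[7] tail/ones -> 0xff
vd[8] tail/ones -> 0xff
vd[9] tail/ones -> 0xff
vd[10] tail/ones -> 0xff
vd[11] tail/ones -> 0xff
vd[12] tail/ones -> 0xff
vd[13] tail/ones -> 0xff
vd[14] tail/ones -> 0xff
vd[15] tail/ones -> 0xff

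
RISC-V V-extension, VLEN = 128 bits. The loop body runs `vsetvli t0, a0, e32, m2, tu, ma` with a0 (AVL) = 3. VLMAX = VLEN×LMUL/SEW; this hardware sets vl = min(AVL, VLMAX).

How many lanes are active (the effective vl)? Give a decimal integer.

vl = 3

VLMAX = VLEN×LMUL/SEW = 128×2/32 = 8
vl = min(AVL, VLMAX) = min(3, 8) = 3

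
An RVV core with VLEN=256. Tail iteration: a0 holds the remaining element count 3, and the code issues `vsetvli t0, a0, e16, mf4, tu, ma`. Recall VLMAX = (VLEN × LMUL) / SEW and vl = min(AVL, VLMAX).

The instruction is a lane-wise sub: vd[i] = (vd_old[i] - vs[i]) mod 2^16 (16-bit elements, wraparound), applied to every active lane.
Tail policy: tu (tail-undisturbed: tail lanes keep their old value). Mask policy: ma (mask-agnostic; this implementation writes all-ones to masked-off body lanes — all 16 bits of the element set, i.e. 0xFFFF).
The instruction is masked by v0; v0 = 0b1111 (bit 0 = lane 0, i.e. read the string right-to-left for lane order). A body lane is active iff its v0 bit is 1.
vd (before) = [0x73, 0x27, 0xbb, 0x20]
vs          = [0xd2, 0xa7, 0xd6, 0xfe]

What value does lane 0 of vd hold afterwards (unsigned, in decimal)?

vd[0] = 65441

lanes per group: 256·1/4/16 = 4
vl ← min(3, 4) = 3
vd[0] sub(0x73,0xd2) -> 0xffa1
vd[1] sub(0x27,0xa7) -> 0xff80
vd[2] sub(0xbb,0xd6) -> 0xffe5
vd[3] tail/keep -> 0x20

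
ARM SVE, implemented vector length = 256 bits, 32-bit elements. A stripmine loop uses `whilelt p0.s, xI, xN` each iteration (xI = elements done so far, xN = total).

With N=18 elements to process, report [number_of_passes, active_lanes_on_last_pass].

register lanes = 256/32 = 8
iterations = ceil(18/8) = 3; final-pass vl = 2

[iterations, last_vl] = [3, 2]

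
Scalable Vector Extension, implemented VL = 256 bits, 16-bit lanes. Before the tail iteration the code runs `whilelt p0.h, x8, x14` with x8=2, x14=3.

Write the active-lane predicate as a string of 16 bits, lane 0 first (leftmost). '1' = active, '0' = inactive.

256-bit reg / 16-bit elem → 16 lanes
active while 2+j < 3, i.e. j ∈ [0,1) capped at 16 ⇒ 1
bits (lane 0 leftmost): 1000000000000000

predicate = 1000000000000000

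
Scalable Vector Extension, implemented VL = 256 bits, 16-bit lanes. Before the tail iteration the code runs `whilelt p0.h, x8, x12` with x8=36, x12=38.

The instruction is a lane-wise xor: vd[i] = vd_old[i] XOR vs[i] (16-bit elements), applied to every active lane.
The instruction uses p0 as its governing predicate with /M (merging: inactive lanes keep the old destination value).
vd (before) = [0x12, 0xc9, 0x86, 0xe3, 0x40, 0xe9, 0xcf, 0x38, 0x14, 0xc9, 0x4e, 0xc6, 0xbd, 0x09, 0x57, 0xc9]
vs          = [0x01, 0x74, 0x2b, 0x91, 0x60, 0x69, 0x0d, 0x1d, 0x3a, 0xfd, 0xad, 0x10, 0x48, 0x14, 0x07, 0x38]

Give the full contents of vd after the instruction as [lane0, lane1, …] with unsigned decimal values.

vd = [19, 189, 134, 227, 64, 233, 207, 56, 20, 201, 78, 198, 189, 9, 87, 201]

lane count: 256 div 16 = 16
p0[j] = (36+j < 38); true for j=0..1 → 2 lanes set
lane  0: xor(0x12,0x01) ⇒ 0x13
lane  1: xor(0xc9,0x74) ⇒ 0xbd
lane  2: tail/keep ⇒ 0x86
lane  3: tail/keep ⇒ 0xe3
lane  4: tail/keep ⇒ 0x40
lane  5: tail/keep ⇒ 0xe9
lane  6: tail/keep ⇒ 0xcf
lane  7: tail/keep ⇒ 0x38
lane  8: tail/keep ⇒ 0x14
lane  9: tail/keep ⇒ 0xc9
lane 10: tail/keep ⇒ 0x4e
lane 11: tail/keep ⇒ 0xc6
lane 12: tail/keep ⇒ 0xbd
lane 13: tail/keep ⇒ 0x09
lane 14: tail/keep ⇒ 0x57
lane 15: tail/keep ⇒ 0xc9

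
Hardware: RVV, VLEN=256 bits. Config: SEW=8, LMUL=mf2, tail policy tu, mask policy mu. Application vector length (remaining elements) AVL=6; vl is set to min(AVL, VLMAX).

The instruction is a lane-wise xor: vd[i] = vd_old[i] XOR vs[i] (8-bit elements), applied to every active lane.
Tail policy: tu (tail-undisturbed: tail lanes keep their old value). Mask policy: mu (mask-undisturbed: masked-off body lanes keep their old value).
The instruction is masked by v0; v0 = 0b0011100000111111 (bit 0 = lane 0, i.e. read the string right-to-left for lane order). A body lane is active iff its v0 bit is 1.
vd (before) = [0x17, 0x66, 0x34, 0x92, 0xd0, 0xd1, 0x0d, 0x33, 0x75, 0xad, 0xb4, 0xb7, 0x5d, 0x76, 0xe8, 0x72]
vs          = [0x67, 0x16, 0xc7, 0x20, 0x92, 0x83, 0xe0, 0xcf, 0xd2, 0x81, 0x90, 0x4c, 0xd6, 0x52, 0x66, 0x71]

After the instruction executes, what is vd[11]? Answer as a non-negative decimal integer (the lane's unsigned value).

lanes per group: 256·1/2/8 = 16
vl = min(AVL, VLMAX) = min(6, 16) = 6
lane  0: xor(0x17,0x67) ⇒ 0x70
lane  1: xor(0x66,0x16) ⇒ 0x70
lane  2: xor(0x34,0xc7) ⇒ 0xf3
lane  3: xor(0x92,0x20) ⇒ 0xb2
lane  4: xor(0xd0,0x92) ⇒ 0x42
lane  5: xor(0xd1,0x83) ⇒ 0x52
lane  6: tail/keep ⇒ 0x0d
lane  7: tail/keep ⇒ 0x33
lane  8: tail/keep ⇒ 0x75
lane  9: tail/keep ⇒ 0xad
lane 10: tail/keep ⇒ 0xb4
lane 11: tail/keep ⇒ 0xb7
lane 12: tail/keep ⇒ 0x5d
lane 13: tail/keep ⇒ 0x76
lane 14: tail/keep ⇒ 0xe8
lane 15: tail/keep ⇒ 0x72

vd[11] = 183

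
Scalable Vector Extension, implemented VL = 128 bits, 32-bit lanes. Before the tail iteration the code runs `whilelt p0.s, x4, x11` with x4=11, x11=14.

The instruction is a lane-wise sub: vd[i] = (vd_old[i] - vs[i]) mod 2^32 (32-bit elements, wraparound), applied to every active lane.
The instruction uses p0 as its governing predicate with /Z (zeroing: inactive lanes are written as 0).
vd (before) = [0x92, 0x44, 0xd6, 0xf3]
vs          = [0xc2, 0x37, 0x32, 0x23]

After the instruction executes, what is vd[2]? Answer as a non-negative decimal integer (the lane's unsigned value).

register lanes = 128/32 = 4
active while 11+j < 14, i.e. j ∈ [0,3) capped at 4 ⇒ 3
lane  0: sub(0x92,0xc2) ⇒ 0xffffffd0
lane  1: sub(0x44,0x37) ⇒ 0x0d
lane  2: sub(0xd6,0x32) ⇒ 0xa4
lane  3: tail/zero ⇒ 0x00

vd[2] = 164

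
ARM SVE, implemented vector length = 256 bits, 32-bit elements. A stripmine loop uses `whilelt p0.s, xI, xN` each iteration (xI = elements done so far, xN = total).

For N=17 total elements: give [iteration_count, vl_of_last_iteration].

lane count: 256 div 32 = 8
iterations = ceil(17/8) = 3; final-pass vl = 1

[iterations, last_vl] = [3, 1]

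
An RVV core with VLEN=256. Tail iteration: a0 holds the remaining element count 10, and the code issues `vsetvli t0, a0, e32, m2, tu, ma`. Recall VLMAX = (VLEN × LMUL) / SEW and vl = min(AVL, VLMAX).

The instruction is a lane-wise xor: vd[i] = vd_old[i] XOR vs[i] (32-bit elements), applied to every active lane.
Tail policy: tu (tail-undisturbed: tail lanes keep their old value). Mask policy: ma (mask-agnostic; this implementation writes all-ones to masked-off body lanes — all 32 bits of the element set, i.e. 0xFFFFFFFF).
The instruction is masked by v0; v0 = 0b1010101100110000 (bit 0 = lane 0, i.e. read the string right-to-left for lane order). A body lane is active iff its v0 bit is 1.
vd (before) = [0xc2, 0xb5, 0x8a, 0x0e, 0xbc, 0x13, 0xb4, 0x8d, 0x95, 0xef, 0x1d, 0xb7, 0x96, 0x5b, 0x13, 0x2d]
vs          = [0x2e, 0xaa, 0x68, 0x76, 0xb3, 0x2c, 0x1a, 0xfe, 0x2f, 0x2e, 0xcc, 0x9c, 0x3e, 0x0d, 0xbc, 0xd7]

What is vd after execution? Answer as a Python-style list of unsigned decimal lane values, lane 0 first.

vd = [4294967295, 4294967295, 4294967295, 4294967295, 15, 63, 4294967295, 4294967295, 186, 193, 29, 183, 150, 91, 19, 45]

lanes per group: 256·2/32 = 16
AVL=10 ≤ VLMAX=16, so vl = 10
[0] mask-off/ones = 0xffffffff
[1] mask-off/ones = 0xffffffff
[2] mask-off/ones = 0xffffffff
[3] mask-off/ones = 0xffffffff
[4] xor(0xbc,0xb3) = 0x0f
[5] xor(0x13,0x2c) = 0x3f
[6] mask-off/ones = 0xffffffff
[7] mask-off/ones = 0xffffffff
[8] xor(0x95,0x2f) = 0xba
[9] xor(0xef,0x2e) = 0xc1
[10] tail/keep = 0x1d
[11] tail/keep = 0xb7
[12] tail/keep = 0x96
[13] tail/keep = 0x5b
[14] tail/keep = 0x13
[15] tail/keep = 0x2d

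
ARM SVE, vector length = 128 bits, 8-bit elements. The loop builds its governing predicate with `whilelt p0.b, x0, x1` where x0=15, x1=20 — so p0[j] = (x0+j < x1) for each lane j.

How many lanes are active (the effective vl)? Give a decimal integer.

vl = 5

lane count: 128 div 8 = 16
active while 15+j < 20, i.e. j ∈ [0,5) capped at 16 ⇒ 5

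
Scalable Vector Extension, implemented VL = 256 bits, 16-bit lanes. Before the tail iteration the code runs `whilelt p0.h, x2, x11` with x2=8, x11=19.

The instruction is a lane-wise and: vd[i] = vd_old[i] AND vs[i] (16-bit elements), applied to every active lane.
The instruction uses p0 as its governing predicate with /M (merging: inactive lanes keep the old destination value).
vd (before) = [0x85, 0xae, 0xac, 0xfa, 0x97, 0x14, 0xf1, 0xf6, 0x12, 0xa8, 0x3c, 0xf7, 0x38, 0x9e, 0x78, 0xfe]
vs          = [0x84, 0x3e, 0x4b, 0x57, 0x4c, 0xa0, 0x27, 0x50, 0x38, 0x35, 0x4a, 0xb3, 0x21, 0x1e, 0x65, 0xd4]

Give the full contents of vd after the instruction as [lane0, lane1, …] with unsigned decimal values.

vd = [132, 46, 8, 82, 4, 0, 33, 80, 16, 32, 8, 247, 56, 158, 120, 254]

lane count: 256 div 16 = 16
whilelt: lane j active iff 8+j < 19 → j < 11 → 11 active
lane  0: and(0x85,0x84) ⇒ 0x84
lane  1: and(0xae,0x3e) ⇒ 0x2e
lane  2: and(0xac,0x4b) ⇒ 0x08
lane  3: and(0xfa,0x57) ⇒ 0x52
lane  4: and(0x97,0x4c) ⇒ 0x04
lane  5: and(0x14,0xa0) ⇒ 0x00
lane  6: and(0xf1,0x27) ⇒ 0x21
lane  7: and(0xf6,0x50) ⇒ 0x50
lane  8: and(0x12,0x38) ⇒ 0x10
lane  9: and(0xa8,0x35) ⇒ 0x20
lane 10: and(0x3c,0x4a) ⇒ 0x08
lane 11: tail/keep ⇒ 0xf7
lane 12: tail/keep ⇒ 0x38
lane 13: tail/keep ⇒ 0x9e
lane 14: tail/keep ⇒ 0x78
lane 15: tail/keep ⇒ 0xfe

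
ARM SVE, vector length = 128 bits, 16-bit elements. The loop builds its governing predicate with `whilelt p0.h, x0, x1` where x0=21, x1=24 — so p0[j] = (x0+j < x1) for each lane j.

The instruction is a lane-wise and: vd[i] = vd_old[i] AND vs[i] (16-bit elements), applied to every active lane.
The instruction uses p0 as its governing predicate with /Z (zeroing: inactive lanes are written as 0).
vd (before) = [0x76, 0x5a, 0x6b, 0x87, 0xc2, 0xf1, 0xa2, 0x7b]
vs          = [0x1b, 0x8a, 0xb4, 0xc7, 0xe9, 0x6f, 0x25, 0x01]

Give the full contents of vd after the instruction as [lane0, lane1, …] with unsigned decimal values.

vd = [18, 10, 32, 0, 0, 0, 0, 0]

register lanes = 128/16 = 8
p0[j] = (21+j < 24); true for j=0..2 → 3 lanes set
  i=0: and(0x76,0x1b) → 18
  i=1: and(0x5a,0x8a) → 10
  i=2: and(0x6b,0xb4) → 32
  i=3: tail/zero → 0
  i=4: tail/zero → 0
  i=5: tail/zero → 0
  i=6: tail/zero → 0
  i=7: tail/zero → 0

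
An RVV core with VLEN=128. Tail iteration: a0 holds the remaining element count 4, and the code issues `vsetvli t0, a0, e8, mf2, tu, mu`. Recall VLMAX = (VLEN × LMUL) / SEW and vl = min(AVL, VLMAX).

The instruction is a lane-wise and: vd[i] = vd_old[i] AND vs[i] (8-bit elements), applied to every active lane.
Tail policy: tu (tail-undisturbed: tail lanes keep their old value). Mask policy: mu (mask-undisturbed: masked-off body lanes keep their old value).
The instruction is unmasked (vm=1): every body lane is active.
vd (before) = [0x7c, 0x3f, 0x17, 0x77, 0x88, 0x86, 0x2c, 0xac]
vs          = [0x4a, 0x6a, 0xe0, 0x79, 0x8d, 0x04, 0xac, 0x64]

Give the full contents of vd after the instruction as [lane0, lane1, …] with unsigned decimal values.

lanes per group: 128·1/2/8 = 8
AVL=4 ≤ VLMAX=8, so vl = 4
  i=0: and(0x7c,0x4a) → 72
  i=1: and(0x3f,0x6a) → 42
  i=2: and(0x17,0xe0) → 0
  i=3: and(0x77,0x79) → 113
  i=4: tail/keep → 136
  i=5: tail/keep → 134
  i=6: tail/keep → 44
  i=7: tail/keep → 172

vd = [72, 42, 0, 113, 136, 134, 44, 172]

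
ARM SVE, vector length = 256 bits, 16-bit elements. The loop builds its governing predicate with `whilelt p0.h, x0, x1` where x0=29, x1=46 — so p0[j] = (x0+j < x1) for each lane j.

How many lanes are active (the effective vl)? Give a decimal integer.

256-bit reg / 16-bit elem → 16 lanes
whilelt: lane j active iff 29+j < 46 → j < 17 → 16 active

vl = 16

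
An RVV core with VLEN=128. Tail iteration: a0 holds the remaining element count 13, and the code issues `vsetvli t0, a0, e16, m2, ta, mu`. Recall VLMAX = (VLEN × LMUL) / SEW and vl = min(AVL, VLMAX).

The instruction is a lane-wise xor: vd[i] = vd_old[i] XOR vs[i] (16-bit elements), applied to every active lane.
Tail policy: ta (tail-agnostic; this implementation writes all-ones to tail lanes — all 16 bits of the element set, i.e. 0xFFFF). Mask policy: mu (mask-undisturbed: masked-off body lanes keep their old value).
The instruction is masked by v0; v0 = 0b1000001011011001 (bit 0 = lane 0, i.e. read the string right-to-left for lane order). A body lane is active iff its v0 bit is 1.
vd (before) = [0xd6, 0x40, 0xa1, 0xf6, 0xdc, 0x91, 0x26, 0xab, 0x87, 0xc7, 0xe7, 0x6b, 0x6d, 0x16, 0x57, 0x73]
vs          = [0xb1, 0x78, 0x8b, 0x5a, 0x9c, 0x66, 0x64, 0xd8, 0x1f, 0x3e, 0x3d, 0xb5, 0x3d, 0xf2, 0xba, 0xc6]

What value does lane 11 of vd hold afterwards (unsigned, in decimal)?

vd[11] = 107

VLMAX = (128 × 2) / 16 = 16 lanes
vl ← min(13, 16) = 13
vd[0] xor(0xd6,0xb1) -> 0x67
vd[1] mask-off/keep -> 0x40
vd[2] mask-off/keep -> 0xa1
vd[3] xor(0xf6,0x5a) -> 0xac
vd[4] xor(0xdc,0x9c) -> 0x40
vd[5] mask-off/keep -> 0x91
vd[6] xor(0x26,0x64) -> 0x42
vd[7] xor(0xab,0xd8) -> 0x73
vd[8] mask-off/keep -> 0x87
vd[9] xor(0xc7,0x3e) -> 0xf9
vd[10] mask-off/keep -> 0xe7
vd[11] mask-off/keep -> 0x6b
vd[12] mask-off/keep -> 0x6d
vd[13] tail/ones -> 0xffff
vd[14] tail/ones -> 0xffff
vd[15] tail/ones -> 0xffff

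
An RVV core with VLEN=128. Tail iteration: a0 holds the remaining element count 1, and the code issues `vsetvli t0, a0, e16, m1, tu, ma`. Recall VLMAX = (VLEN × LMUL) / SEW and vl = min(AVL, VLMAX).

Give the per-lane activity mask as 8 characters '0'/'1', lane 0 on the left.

predicate = 10000000

VLMAX = VLEN×LMUL/SEW = 128×1/16 = 8
vl = min(AVL, VLMAX) = min(1, 8) = 1
bits (lane 0 leftmost): 10000000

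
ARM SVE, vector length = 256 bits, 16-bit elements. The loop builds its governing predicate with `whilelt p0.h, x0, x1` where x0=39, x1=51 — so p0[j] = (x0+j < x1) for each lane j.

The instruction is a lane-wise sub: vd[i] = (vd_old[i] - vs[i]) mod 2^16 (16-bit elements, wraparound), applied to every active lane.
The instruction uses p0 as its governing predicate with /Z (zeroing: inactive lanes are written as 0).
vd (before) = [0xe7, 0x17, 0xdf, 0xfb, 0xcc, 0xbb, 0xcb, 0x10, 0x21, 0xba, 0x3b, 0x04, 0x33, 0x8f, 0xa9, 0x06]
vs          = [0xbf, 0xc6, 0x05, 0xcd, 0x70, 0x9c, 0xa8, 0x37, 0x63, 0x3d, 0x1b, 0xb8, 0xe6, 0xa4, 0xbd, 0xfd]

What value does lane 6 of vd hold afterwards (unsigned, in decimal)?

256-bit reg / 16-bit elem → 16 lanes
active while 39+j < 51, i.e. j ∈ [0,12) capped at 16 ⇒ 12
vd[0] sub(0xe7,0xbf) -> 0x28
vd[1] sub(0x17,0xc6) -> 0xff51
vd[2] sub(0xdf,0x05) -> 0xda
vd[3] sub(0xfb,0xcd) -> 0x2e
vd[4] sub(0xcc,0x70) -> 0x5c
vd[5] sub(0xbb,0x9c) -> 0x1f
vd[6] sub(0xcb,0xa8) -> 0x23
vd[7] sub(0x10,0x37) -> 0xffd9
vd[8] sub(0x21,0x63) -> 0xffbe
vd[9] sub(0xba,0x3d) -> 0x7d
vd[10] sub(0x3b,0x1b) -> 0x20
vd[11] sub(0x04,0xb8) -> 0xff4c
vd[12] tail/zero -> 0x00
vd[13] tail/zero -> 0x00
vd[14] tail/zero -> 0x00
vd[15] tail/zero -> 0x00

vd[6] = 35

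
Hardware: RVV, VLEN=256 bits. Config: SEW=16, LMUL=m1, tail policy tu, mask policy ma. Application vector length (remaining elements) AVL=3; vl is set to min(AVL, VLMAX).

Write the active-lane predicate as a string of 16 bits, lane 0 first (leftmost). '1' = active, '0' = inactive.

predicate = 1110000000000000

VLMAX = (256 × 1) / 16 = 16 lanes
vl = min(AVL, VLMAX) = min(3, 16) = 3
bits (lane 0 leftmost): 1110000000000000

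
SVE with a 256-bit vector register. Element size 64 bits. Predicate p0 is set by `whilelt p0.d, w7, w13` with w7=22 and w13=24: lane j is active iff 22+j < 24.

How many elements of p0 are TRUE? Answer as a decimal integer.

256-bit reg / 64-bit elem → 4 lanes
whilelt: lane j active iff 22+j < 24 → j < 2 → 2 active

vl = 2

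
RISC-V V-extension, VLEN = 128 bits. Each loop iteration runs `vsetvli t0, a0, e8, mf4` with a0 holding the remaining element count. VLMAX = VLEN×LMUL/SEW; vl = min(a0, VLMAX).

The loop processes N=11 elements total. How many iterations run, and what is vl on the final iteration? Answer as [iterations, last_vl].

lanes per group: 128·1/4/8 = 4
N=11: ⌈11/4⌉ = 3 iters; last vl = 11 − 2×4 = 3

[iterations, last_vl] = [3, 3]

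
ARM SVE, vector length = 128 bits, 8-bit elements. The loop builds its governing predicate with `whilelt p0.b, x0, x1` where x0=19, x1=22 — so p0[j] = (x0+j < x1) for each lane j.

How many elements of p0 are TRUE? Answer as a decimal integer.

vl = 3

128-bit reg / 8-bit elem → 16 lanes
whilelt: lane j active iff 19+j < 22 → j < 3 → 3 active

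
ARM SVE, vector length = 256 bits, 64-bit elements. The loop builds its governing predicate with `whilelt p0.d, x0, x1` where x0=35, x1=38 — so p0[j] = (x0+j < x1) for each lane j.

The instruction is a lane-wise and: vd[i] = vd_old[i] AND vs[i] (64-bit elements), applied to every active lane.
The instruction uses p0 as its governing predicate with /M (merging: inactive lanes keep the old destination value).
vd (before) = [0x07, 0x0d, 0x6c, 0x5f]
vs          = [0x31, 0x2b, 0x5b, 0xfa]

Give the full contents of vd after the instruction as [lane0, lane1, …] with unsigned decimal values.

lane count: 256 div 64 = 4
active while 35+j < 38, i.e. j ∈ [0,3) capped at 4 ⇒ 3
  i=0: and(0x07,0x31) → 1
  i=1: and(0x0d,0x2b) → 9
  i=2: and(0x6c,0x5b) → 72
  i=3: tail/keep → 95

vd = [1, 9, 72, 95]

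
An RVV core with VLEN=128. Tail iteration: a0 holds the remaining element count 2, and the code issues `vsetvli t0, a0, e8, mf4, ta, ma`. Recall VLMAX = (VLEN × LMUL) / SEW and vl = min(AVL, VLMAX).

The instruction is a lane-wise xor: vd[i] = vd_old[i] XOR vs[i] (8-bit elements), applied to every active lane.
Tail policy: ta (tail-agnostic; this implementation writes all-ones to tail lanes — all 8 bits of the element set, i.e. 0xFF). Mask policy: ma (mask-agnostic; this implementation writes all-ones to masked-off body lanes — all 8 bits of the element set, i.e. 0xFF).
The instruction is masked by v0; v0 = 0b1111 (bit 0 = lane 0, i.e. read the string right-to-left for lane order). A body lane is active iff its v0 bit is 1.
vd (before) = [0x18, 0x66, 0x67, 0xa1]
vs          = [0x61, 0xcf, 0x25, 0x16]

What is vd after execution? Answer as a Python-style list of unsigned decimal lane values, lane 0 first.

VLMAX = (128 × 1/4) / 8 = 4 lanes
AVL=2 ≤ VLMAX=4, so vl = 2
[0] xor(0x18,0x61) = 0x79
[1] xor(0x66,0xcf) = 0xa9
[2] tail/ones = 0xff
[3] tail/ones = 0xff

vd = [121, 169, 255, 255]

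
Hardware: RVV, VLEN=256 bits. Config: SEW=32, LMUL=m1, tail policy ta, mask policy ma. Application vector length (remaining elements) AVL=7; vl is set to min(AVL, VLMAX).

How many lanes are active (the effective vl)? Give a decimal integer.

VLMAX = VLEN×LMUL/SEW = 256×1/32 = 8
vl = min(AVL, VLMAX) = min(7, 8) = 7

vl = 7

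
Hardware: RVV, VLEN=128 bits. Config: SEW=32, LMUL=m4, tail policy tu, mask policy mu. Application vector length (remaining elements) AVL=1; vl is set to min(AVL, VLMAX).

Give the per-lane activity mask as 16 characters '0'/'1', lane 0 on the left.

predicate = 1000000000000000

VLMAX = VLEN×LMUL/SEW = 128×4/32 = 16
vl ← min(1, 16) = 1
bits (lane 0 leftmost): 1000000000000000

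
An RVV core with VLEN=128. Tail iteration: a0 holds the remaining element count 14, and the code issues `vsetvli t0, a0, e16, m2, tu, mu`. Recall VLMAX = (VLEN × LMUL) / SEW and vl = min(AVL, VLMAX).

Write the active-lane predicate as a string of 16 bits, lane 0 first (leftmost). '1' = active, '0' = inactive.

lanes per group: 128·2/16 = 16
vl ← min(14, 16) = 14
bits (lane 0 leftmost): 1111111111111100

predicate = 1111111111111100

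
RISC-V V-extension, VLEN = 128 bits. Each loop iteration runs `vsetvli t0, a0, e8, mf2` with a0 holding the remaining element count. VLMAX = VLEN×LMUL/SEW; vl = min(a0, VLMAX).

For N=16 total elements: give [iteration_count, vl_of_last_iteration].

[iterations, last_vl] = [2, 8]

VLMAX = (128 × 1/2) / 8 = 8 lanes
N=16: ⌈16/8⌉ = 2 iters; last vl = 16 − 1×8 = 8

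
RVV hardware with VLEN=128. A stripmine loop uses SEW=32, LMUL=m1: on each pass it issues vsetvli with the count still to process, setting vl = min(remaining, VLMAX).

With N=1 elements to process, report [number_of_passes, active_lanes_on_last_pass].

VLMAX = VLEN×LMUL/SEW = 128×1/32 = 4
1 elements at 4/iter → 1 passes, remainder 1 on the last

[iterations, last_vl] = [1, 1]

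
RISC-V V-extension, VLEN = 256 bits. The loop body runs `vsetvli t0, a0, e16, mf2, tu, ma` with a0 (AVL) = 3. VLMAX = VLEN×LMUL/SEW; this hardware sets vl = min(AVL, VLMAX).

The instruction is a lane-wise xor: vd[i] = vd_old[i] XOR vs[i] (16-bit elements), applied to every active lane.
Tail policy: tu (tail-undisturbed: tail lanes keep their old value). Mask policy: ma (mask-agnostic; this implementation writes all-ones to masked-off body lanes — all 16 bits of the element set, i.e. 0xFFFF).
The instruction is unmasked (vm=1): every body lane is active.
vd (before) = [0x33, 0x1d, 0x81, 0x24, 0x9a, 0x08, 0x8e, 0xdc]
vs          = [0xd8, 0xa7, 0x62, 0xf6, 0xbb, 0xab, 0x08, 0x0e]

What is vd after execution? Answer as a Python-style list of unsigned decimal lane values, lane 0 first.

vd = [235, 186, 227, 36, 154, 8, 142, 220]

lanes per group: 256·1/2/16 = 8
vl ← min(3, 8) = 3
[0] xor(0x33,0xd8) = 0xeb
[1] xor(0x1d,0xa7) = 0xba
[2] xor(0x81,0x62) = 0xe3
[3] tail/keep = 0x24
[4] tail/keep = 0x9a
[5] tail/keep = 0x08
[6] tail/keep = 0x8e
[7] tail/keep = 0xdc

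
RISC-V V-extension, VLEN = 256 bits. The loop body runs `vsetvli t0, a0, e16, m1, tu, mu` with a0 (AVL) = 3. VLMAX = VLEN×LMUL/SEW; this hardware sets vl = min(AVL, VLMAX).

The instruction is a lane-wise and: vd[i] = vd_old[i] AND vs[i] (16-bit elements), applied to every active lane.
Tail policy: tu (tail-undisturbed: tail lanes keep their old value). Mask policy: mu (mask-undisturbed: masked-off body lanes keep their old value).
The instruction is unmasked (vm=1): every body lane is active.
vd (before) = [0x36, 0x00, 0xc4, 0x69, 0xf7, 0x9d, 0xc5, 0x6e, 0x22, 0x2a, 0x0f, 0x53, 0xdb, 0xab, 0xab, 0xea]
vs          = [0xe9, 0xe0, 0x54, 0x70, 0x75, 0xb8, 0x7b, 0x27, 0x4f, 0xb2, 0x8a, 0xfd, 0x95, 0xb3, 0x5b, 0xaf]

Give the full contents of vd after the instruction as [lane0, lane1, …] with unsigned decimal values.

vd = [32, 0, 68, 105, 247, 157, 197, 110, 34, 42, 15, 83, 219, 171, 171, 234]

VLMAX = VLEN×LMUL/SEW = 256×1/16 = 16
AVL=3 ≤ VLMAX=16, so vl = 3
[0] and(0x36,0xe9) = 0x20
[1] and(0x00,0xe0) = 0x00
[2] and(0xc4,0x54) = 0x44
[3] tail/keep = 0x69
[4] tail/keep = 0xf7
[5] tail/keep = 0x9d
[6] tail/keep = 0xc5
[7] tail/keep = 0x6e
[8] tail/keep = 0x22
[9] tail/keep = 0x2a
[10] tail/keep = 0x0f
[11] tail/keep = 0x53
[12] tail/keep = 0xdb
[13] tail/keep = 0xab
[14] tail/keep = 0xab
[15] tail/keep = 0xea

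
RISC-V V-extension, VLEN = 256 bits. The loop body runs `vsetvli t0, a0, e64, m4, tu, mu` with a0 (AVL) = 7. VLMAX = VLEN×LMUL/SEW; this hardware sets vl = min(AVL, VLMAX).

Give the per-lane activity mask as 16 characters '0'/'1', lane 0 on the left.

lanes per group: 256·4/64 = 16
AVL=7 ≤ VLMAX=16, so vl = 7
bits (lane 0 leftmost): 1111111000000000

predicate = 1111111000000000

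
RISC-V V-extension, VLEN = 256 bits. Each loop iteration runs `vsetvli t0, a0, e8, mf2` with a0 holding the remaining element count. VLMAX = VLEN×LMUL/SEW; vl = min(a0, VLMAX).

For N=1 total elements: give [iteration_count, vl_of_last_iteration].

[iterations, last_vl] = [1, 1]

lanes per group: 256·1/2/8 = 16
1 elements at 16/iter → 1 passes, remainder 1 on the last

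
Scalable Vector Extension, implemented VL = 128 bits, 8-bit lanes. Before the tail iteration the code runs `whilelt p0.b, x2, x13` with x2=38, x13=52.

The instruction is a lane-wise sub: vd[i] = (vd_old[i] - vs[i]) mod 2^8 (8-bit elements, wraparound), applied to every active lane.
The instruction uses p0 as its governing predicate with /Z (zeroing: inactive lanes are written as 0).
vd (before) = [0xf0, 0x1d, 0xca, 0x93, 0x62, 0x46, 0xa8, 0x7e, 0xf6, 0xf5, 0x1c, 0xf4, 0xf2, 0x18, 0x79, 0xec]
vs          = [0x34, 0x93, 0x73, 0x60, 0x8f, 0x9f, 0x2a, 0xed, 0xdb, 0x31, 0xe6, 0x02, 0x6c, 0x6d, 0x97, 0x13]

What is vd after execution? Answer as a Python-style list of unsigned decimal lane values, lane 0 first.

vd = [188, 138, 87, 51, 211, 167, 126, 145, 27, 196, 54, 242, 134, 171, 0, 0]

128-bit reg / 8-bit elem → 16 lanes
active while 38+j < 52, i.e. j ∈ [0,14) capped at 16 ⇒ 14
  i=0: sub(0xf0,0x34) → 188
  i=1: sub(0x1d,0x93) → 138
  i=2: sub(0xca,0x73) → 87
  i=3: sub(0x93,0x60) → 51
  i=4: sub(0x62,0x8f) → 211
  i=5: sub(0x46,0x9f) → 167
  i=6: sub(0xa8,0x2a) → 126
  i=7: sub(0x7e,0xed) → 145
  i=8: sub(0xf6,0xdb) → 27
  i=9: sub(0xf5,0x31) → 196
  i=10: sub(0x1c,0xe6) → 54
  i=11: sub(0xf4,0x02) → 242
  i=12: sub(0xf2,0x6c) → 134
  i=13: sub(0x18,0x6d) → 171
  i=14: tail/zero → 0
  i=15: tail/zero → 0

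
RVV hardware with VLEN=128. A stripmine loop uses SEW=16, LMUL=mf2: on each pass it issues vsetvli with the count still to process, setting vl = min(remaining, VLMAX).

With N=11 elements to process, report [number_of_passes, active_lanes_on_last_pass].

VLMAX = VLEN×LMUL/SEW = 128×1/2/16 = 4
iterations = ceil(11/4) = 3; final-pass vl = 3

[iterations, last_vl] = [3, 3]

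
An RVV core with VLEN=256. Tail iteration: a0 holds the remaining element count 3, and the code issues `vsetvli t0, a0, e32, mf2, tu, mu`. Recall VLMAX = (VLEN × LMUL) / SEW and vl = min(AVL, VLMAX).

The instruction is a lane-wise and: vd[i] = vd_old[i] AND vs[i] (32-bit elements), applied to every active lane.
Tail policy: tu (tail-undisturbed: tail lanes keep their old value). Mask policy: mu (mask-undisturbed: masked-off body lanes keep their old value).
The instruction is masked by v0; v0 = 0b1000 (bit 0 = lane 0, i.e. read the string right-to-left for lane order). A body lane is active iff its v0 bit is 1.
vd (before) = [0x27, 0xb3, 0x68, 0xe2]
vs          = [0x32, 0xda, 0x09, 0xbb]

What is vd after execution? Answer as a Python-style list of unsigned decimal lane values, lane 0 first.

vd = [39, 179, 104, 226]

lanes per group: 256·1/2/32 = 4
vl = min(AVL, VLMAX) = min(3, 4) = 3
  i=0: mask-off/keep → 39
  i=1: mask-off/keep → 179
  i=2: mask-off/keep → 104
  i=3: tail/keep → 226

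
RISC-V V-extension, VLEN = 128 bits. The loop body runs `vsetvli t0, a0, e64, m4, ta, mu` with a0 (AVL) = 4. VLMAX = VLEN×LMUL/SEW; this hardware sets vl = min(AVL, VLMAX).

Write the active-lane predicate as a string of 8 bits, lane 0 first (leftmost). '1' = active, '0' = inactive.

lanes per group: 128·4/64 = 8
vl ← min(4, 8) = 4
bits (lane 0 leftmost): 11110000

predicate = 11110000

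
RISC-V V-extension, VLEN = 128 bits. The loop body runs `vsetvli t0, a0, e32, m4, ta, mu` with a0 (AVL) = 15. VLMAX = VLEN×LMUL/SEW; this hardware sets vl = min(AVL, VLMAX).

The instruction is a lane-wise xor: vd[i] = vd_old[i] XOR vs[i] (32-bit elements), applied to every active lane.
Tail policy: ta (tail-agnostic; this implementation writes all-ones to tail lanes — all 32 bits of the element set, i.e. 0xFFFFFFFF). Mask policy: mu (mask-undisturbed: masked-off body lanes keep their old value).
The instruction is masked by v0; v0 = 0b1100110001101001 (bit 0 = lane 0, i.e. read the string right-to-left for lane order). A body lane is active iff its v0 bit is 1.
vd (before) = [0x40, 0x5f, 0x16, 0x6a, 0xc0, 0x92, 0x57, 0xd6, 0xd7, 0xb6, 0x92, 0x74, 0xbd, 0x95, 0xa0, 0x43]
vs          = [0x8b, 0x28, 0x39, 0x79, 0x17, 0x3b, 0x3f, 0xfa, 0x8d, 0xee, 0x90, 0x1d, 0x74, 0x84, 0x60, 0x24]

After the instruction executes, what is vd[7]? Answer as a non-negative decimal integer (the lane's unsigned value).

vd[7] = 214

VLMAX = VLEN×LMUL/SEW = 128×4/32 = 16
AVL=15 ≤ VLMAX=16, so vl = 15
[0] xor(0x40,0x8b) = 0xcb
[1] mask-off/keep = 0x5f
[2] mask-off/keep = 0x16
[3] xor(0x6a,0x79) = 0x13
[4] mask-off/keep = 0xc0
[5] xor(0x92,0x3b) = 0xa9
[6] xor(0x57,0x3f) = 0x68
[7] mask-off/keep = 0xd6
[8] mask-off/keep = 0xd7
[9] mask-off/keep = 0xb6
[10] xor(0x92,0x90) = 0x02
[11] xor(0x74,0x1d) = 0x69
[12] mask-off/keep = 0xbd
[13] mask-off/keep = 0x95
[14] xor(0xa0,0x60) = 0xc0
[15] tail/ones = 0xffffffff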